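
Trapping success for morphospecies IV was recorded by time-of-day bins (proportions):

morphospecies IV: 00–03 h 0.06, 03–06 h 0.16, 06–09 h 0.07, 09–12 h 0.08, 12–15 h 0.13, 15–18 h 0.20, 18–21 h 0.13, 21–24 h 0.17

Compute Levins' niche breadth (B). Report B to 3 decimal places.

Σpᵢ² = 0.06² + 0.16² + 0.07² + 0.08² + 0.13² + 0.20² + 0.13² + 0.17² = 0.0036 + 0.0256 + 0.0049 + 0.0064 + 0.0169 + 0.0400 + 0.0169 + 0.0289 = 0.1432
B = 1 / 0.1432 = 6.98324

6.983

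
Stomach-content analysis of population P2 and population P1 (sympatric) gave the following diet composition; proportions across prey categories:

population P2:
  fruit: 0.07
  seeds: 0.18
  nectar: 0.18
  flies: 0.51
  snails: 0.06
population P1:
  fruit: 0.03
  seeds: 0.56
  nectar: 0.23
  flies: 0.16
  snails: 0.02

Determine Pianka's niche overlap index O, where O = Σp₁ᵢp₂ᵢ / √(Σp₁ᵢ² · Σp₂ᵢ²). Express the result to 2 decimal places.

0.63

Σ p₁ᵢp₂ᵢ = 0.0021 + 0.1008 + 0.0414 + 0.0816 + 0.0012 = 0.2271
Σp_1ᵢ² = 0.07² + 0.18² + 0.18² + 0.51² + 0.06² = 0.0049 + 0.0324 + 0.0324 + 0.2601 + 0.0036 = 0.3334
Σp_2ᵢ² = 0.03² + 0.56² + 0.23² + 0.16² + 0.02² = 0.0009 + 0.3136 + 0.0529 + 0.0256 + 0.0004 = 0.3934
O = 0.2271 / √(0.3334 × 0.3934) = 0.2271 / 0.36216 = 0.6271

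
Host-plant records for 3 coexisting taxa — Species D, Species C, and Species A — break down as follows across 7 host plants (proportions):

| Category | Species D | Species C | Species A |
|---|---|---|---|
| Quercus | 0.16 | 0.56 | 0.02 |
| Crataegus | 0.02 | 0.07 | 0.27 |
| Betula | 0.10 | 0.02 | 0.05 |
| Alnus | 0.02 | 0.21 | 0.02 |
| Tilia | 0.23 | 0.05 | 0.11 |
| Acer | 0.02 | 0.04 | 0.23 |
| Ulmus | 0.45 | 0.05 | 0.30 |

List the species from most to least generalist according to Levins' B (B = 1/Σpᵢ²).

Species A > Species D > Species C

Σp_Dᵢ² = 0.16² + 0.02² + 0.10² + 0.02² + 0.23² + 0.02² + 0.45² = 0.0256 + 0.0004 + 0.0100 + 0.0004 + 0.0529 + 0.0004 + 0.2025 = 0.2922
B_D = 1 / 0.2922 = 3.4223
Σp_Cᵢ² = 0.56² + 0.07² + 0.02² + 0.21² + 0.05² + 0.04² + 0.05² = 0.3136 + 0.0049 + 0.0004 + 0.0441 + 0.0025 + 0.0016 + 0.0025 = 0.3696
B_C = 1 / 0.3696 = 2.7056
Σp_Aᵢ² = 0.02² + 0.27² + 0.05² + 0.02² + 0.11² + 0.23² + 0.30² = 0.0004 + 0.0729 + 0.0025 + 0.0004 + 0.0121 + 0.0529 + 0.0900 = 0.2312
B_A = 1 / 0.2312 = 4.3253
Ranking by B (broadest → narrowest): Species A (4.33) > Species D (3.42) > Species C (2.71)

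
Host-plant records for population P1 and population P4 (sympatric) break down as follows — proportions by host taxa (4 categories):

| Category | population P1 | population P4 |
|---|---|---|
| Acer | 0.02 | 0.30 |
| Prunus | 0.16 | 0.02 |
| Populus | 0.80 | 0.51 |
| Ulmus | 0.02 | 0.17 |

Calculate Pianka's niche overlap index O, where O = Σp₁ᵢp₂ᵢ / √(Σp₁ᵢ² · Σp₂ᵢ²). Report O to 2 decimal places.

Σ p₁ᵢp₂ᵢ = 0.0060 + 0.0032 + 0.4080 + 0.0034 = 0.4206
Σp_1ᵢ² = 0.02² + 0.16² + 0.80² + 0.02² = 0.0004 + 0.0256 + 0.6400 + 0.0004 = 0.6664
Σp_2ᵢ² = 0.30² + 0.02² + 0.51² + 0.17² = 0.0900 + 0.0004 + 0.2601 + 0.0289 = 0.3794
O = 0.4206 / √(0.6664 × 0.3794) = 0.4206 / 0.50282 = 0.8365

0.84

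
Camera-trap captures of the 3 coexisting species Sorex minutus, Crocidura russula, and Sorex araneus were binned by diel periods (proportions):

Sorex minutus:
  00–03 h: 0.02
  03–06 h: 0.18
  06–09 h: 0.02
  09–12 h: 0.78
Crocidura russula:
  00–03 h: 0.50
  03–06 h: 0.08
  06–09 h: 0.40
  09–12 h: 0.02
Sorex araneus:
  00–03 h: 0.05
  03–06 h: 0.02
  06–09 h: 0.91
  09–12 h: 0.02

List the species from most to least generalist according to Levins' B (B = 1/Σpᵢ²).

Σp_minuᵢ² = 0.02² + 0.18² + 0.02² + 0.78² = 0.0004 + 0.0324 + 0.0004 + 0.6084 = 0.6416
B_minu = 1 / 0.6416 = 1.5586
Σp_russᵢ² = 0.50² + 0.08² + 0.40² + 0.02² = 0.2500 + 0.0064 + 0.1600 + 0.0004 = 0.4168
B_russ = 1 / 0.4168 = 2.3992
Σp_aranᵢ² = 0.05² + 0.02² + 0.91² + 0.02² = 0.0025 + 0.0004 + 0.8281 + 0.0004 = 0.8314
B_aran = 1 / 0.8314 = 1.2028
Ranking by B (broadest → narrowest): Crocidura russula (2.40) > Sorex minutus (1.56) > Sorex araneus (1.20)

Crocidura russula > Sorex minutus > Sorex araneus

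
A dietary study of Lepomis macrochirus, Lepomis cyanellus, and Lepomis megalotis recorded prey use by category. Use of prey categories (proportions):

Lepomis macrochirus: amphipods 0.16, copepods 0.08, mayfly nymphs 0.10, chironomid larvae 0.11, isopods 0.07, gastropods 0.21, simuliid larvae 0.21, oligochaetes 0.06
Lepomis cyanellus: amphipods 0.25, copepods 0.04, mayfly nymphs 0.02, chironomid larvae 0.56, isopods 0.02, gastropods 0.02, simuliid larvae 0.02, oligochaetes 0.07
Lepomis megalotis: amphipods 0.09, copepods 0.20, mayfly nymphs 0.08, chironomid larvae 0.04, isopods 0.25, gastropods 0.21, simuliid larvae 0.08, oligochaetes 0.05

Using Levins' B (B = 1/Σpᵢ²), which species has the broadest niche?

Lepomis macrochirus

Σp_macrᵢ² = 0.16² + 0.08² + 0.10² + 0.11² + 0.07² + 0.21² + 0.21² + 0.06² = 0.0256 + 0.0064 + 0.0100 + 0.0121 + 0.0049 + 0.0441 + 0.0441 + 0.0036 = 0.1508
B_macr = 1 / 0.1508 = 6.6313
Σp_cyanᵢ² = 0.25² + 0.04² + 0.02² + 0.56² + 0.02² + 0.02² + 0.02² + 0.07² = 0.0625 + 0.0016 + 0.0004 + 0.3136 + 0.0004 + 0.0004 + 0.0004 + 0.0049 = 0.3842
B_cyan = 1 / 0.3842 = 2.6028
Σp_megaᵢ² = 0.09² + 0.20² + 0.08² + 0.04² + 0.25² + 0.21² + 0.08² + 0.05² = 0.0081 + 0.0400 + 0.0064 + 0.0016 + 0.0625 + 0.0441 + 0.0064 + 0.0025 = 0.1716
B_mega = 1 / 0.1716 = 5.8275
Highest B → broadest niche (most generalist): Lepomis macrochirus (B = 6.63).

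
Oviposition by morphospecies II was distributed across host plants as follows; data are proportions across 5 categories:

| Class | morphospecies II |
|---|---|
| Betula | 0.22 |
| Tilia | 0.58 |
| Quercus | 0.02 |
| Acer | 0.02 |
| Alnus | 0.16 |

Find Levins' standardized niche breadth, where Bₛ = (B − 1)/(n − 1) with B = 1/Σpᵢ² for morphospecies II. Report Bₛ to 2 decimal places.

Σpᵢ² = 0.22² + 0.58² + 0.02² + 0.02² + 0.16² = 0.0484 + 0.3364 + 0.0004 + 0.0004 + 0.0256 = 0.4112
B = 1 / 0.4112 = 2.4319
Bₛ = (B − 1)/(n − 1) = (2.4319 − 1)/(5 − 1) = 1.4319/4 = 0.3580

0.36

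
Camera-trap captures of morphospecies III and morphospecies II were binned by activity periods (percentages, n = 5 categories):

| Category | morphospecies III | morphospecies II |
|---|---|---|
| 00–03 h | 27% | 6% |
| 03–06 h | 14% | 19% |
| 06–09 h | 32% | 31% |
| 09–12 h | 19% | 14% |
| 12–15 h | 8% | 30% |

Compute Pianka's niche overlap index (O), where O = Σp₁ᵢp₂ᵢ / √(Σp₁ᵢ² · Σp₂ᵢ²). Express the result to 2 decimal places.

0.80

Convert percentages to proportions (divide by 100).
Σ p₁ᵢp₂ᵢ = 0.0162 + 0.0266 + 0.0992 + 0.0266 + 0.0240 = 0.1926
Σp_1ᵢ² = 0.27² + 0.14² + 0.32² + 0.19² + 0.08² = 0.0729 + 0.0196 + 0.1024 + 0.0361 + 0.0064 = 0.2374
Σp_2ᵢ² = 0.06² + 0.19² + 0.31² + 0.14² + 0.30² = 0.0036 + 0.0361 + 0.0961 + 0.0196 + 0.0900 = 0.2454
O = 0.1926 / √(0.2374 × 0.2454) = 0.1926 / 0.24137 = 0.7979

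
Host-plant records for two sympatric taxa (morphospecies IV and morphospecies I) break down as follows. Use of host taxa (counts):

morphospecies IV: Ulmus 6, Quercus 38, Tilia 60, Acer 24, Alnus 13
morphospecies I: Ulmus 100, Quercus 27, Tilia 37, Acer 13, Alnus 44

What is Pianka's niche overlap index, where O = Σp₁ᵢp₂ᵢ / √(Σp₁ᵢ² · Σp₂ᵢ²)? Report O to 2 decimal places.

0.52

Proportions for morphospecies IV (n=141): 6/141=0.0426, 38/141=0.2695, 60/141=0.4255, 24/141=0.1702, 13/141=0.0922
Proportions for morphospecies I (n=221): 100/221=0.4525, 27/221=0.1222, 37/221=0.1674, 13/221=0.0588, 44/221=0.1991
Σ p₁ᵢp₂ᵢ = 0.019277 + 0.032933 + 0.071229 + 0.010008 + 0.018357 = 0.151804
Σp_1ᵢ² = 0.0426² + 0.2695² + 0.4255² + 0.1702² + 0.0922² = 0.001815 + 0.072630 + 0.181050 + 0.028968 + 0.008501 = 0.292964
Σp_2ᵢ² = 0.4525² + 0.1222² + 0.1674² + 0.0588² + 0.1991² = 0.204756 + 0.014933 + 0.028023 + 0.003457 + 0.039641 = 0.290810
O = 0.151804 / √(0.292964 × 0.290810) = 0.151804 / 0.2918850 = 0.5201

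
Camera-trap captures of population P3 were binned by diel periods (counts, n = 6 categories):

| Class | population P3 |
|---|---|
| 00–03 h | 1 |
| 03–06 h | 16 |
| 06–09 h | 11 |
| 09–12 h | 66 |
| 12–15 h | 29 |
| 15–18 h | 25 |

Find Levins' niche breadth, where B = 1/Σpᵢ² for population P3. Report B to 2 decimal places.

3.53

Proportions for population P3 (n=148): 1/148=0.0068, 16/148=0.1081, 11/148=0.0743, 66/148=0.4459, 29/148=0.1959, 25/148=0.1689
Σpᵢ² = 0.0068² + 0.1081² + 0.0743² + 0.4459² + 0.1959² + 0.1689² = 0.000046 + 0.011686 + 0.005520 + 0.198827 + 0.038377 + 0.028527 = 0.282983
B = 1 / 0.282983 = 3.5338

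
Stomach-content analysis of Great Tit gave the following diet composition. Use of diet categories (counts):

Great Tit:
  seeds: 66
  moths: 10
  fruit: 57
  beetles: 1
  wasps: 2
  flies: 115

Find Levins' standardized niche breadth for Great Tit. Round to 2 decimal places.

0.40

Proportions for Great Tit (n=251): 66/251=0.2629, 10/251=0.0398, 57/251=0.2271, 1/251=0.0040, 2/251=0.0080, 115/251=0.4582
Σpᵢ² = 0.2629² + 0.0398² + 0.2271² + 0.0040² + 0.0080² + 0.4582² = 0.069116 + 0.001584 + 0.051574 + 0.000016 + 0.000064 + 0.209947 = 0.332301
B = 1 / 0.332301 = 3.0093
Bₛ = (B − 1)/(n − 1) = (3.0093 − 1)/(6 − 1) = 2.0093/5 = 0.4019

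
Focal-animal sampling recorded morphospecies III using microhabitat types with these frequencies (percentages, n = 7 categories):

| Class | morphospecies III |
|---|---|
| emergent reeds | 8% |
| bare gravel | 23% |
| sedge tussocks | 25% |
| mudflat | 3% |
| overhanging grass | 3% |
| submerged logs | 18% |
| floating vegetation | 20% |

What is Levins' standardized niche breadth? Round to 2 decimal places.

0.68

Convert percentages to proportions (divide by 100).
Σpᵢ² = 0.08² + 0.23² + 0.25² + 0.03² + 0.03² + 0.18² + 0.20² = 0.0064 + 0.0529 + 0.0625 + 0.0009 + 0.0009 + 0.0324 + 0.0400 = 0.1960
B = 1 / 0.1960 = 5.1020
Bₛ = (B − 1)/(n − 1) = (5.1020 − 1)/(7 − 1) = 4.1020/6 = 0.6837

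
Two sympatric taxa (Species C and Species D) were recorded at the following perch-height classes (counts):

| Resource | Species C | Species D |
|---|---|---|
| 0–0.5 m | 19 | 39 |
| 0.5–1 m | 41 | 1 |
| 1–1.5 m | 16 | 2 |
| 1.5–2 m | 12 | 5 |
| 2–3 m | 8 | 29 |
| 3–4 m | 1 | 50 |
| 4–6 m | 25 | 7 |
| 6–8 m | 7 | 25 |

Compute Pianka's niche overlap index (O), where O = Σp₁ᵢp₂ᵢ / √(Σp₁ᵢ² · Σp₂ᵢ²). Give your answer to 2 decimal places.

Proportions for Species C (n=129): 19/129=0.1473, 41/129=0.3178, 16/129=0.1240, 12/129=0.0930, 8/129=0.0620, 1/129=0.0078, 25/129=0.1938, 7/129=0.0543
Proportions for Species D (n=158): 39/158=0.2468, 1/158=0.0063, 2/158=0.0127, 5/158=0.0316, 29/158=0.1835, 50/158=0.3165, 7/158=0.0443, 25/158=0.1582
Σ p₁ᵢp₂ᵢ = 0.036354 + 0.002002 + 0.001575 + 0.002939 + 0.011377 + 0.002469 + 0.008585 + 0.008590 = 0.073891
Σp_1ᵢ² = 0.1473² + 0.3178² + 0.1240² + 0.0930² + 0.0620² + 0.0078² + 0.1938² + 0.0543² = 0.021697 + 0.100997 + 0.015376 + 0.008649 + 0.003844 + 0.000061 + 0.037558 + 0.002948 = 0.191130
Σp_2ᵢ² = 0.2468² + 0.0063² + 0.0127² + 0.0316² + 0.1835² + 0.3165² + 0.0443² + 0.1582² = 0.060910 + 0.000040 + 0.000161 + 0.000999 + 0.033672 + 0.100172 + 0.001962 + 0.025027 = 0.222943
O = 0.073891 / √(0.191130 × 0.222943) = 0.073891 / 0.2064246 = 0.3580

0.36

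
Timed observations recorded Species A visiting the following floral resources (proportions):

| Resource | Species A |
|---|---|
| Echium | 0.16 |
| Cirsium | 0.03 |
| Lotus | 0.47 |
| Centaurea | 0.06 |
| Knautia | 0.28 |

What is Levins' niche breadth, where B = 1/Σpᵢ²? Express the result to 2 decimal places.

Σpᵢ² = 0.16² + 0.03² + 0.47² + 0.06² + 0.28² = 0.0256 + 0.0009 + 0.2209 + 0.0036 + 0.0784 = 0.3294
B = 1 / 0.3294 = 3.0358

3.04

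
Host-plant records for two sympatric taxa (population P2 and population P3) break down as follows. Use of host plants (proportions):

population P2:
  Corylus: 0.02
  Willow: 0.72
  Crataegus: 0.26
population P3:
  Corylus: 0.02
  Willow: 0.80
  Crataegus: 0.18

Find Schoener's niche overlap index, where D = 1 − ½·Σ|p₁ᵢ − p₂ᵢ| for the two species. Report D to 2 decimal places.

0.92

Σ|p₁ᵢ − p₂ᵢ| = 0.00 + 0.08 + 0.08 = 0.16
D = 1 − ½ × 0.16 = 1 − 0.080 = 0.9200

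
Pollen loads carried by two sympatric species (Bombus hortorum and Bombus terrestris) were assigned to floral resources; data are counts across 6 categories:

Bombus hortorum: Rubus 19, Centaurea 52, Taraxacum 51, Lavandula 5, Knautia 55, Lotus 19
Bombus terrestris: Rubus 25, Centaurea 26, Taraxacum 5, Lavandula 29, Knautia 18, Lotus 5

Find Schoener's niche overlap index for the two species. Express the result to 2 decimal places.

0.62

Proportions for Bombus hortorum (n=201): 19/201=0.0945, 52/201=0.2587, 51/201=0.2537, 5/201=0.0249, 55/201=0.2736, 19/201=0.0945
Proportions for Bombus terrestris (n=108): 25/108=0.2315, 26/108=0.2407, 5/108=0.0463, 29/108=0.2685, 18/108=0.1667, 5/108=0.0463
Σ|p₁ᵢ − p₂ᵢ| = 0.1370 + 0.0180 + 0.2074 + 0.2436 + 0.1069 + 0.0482 = 0.7611
D = 1 − ½ × 0.7611 = 1 − 0.38055 = 0.61945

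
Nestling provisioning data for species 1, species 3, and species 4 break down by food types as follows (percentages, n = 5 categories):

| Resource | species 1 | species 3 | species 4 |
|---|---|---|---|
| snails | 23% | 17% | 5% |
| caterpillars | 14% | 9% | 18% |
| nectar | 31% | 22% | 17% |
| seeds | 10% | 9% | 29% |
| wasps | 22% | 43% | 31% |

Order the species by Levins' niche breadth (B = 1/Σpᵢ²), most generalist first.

Convert percentages to proportions (divide by 100).
Σp_1ᵢ² = 0.23² + 0.14² + 0.31² + 0.10² + 0.22² = 0.0529 + 0.0196 + 0.0961 + 0.0100 + 0.0484 = 0.2270
B_1 = 1 / 0.2270 = 4.4053
Σp_3ᵢ² = 0.17² + 0.09² + 0.22² + 0.09² + 0.43² = 0.0289 + 0.0081 + 0.0484 + 0.0081 + 0.1849 = 0.2784
B_3 = 1 / 0.2784 = 3.5920
Σp_4ᵢ² = 0.05² + 0.18² + 0.17² + 0.29² + 0.31² = 0.0025 + 0.0324 + 0.0289 + 0.0841 + 0.0961 = 0.2440
B_4 = 1 / 0.2440 = 4.0984
Ranking by B (broadest → narrowest): species 1 (4.41) > species 4 (4.10) > species 3 (3.59)

species 1 > species 4 > species 3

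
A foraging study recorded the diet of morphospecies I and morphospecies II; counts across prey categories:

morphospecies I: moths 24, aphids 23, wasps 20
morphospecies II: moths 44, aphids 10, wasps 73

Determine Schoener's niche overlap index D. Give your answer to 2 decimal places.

Proportions for morphospecies I (n=67): 24/67=0.3582, 23/67=0.3433, 20/67=0.2985
Proportions for morphospecies II (n=127): 44/127=0.3465, 10/127=0.0787, 73/127=0.5748
Σ|p₁ᵢ − p₂ᵢ| = 0.0117 + 0.2646 + 0.2763 = 0.5526
D = 1 − ½ × 0.5526 = 1 − 0.27630 = 0.72370

0.72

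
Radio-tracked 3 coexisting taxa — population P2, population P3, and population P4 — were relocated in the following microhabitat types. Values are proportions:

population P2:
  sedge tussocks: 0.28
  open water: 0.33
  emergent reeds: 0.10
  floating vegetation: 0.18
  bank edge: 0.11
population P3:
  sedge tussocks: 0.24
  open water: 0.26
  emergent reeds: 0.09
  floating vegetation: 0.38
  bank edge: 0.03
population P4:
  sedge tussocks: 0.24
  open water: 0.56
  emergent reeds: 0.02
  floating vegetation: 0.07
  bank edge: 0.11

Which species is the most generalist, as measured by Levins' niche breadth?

Σp_P2ᵢ² = 0.28² + 0.33² + 0.10² + 0.18² + 0.11² = 0.0784 + 0.1089 + 0.0100 + 0.0324 + 0.0121 = 0.2418
B_P2 = 1 / 0.2418 = 4.1356
Σp_P3ᵢ² = 0.24² + 0.26² + 0.09² + 0.38² + 0.03² = 0.0576 + 0.0676 + 0.0081 + 0.1444 + 0.0009 = 0.2786
B_P3 = 1 / 0.2786 = 3.5894
Σp_P4ᵢ² = 0.24² + 0.56² + 0.02² + 0.07² + 0.11² = 0.0576 + 0.3136 + 0.0004 + 0.0049 + 0.0121 = 0.3886
B_P4 = 1 / 0.3886 = 2.5733
Highest B → broadest niche (most generalist): population P2 (B = 4.14).

population P2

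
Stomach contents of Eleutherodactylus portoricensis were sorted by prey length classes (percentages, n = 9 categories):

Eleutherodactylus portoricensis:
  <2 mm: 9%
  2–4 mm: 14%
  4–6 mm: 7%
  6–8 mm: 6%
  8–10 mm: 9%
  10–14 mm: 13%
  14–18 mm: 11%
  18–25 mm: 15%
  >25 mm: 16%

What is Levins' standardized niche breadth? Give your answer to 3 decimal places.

0.905

Convert percentages to proportions (divide by 100).
Σpᵢ² = 0.09² + 0.14² + 0.07² + 0.06² + 0.09² + 0.13² + 0.11² + 0.15² + 0.16² = 0.0081 + 0.0196 + 0.0049 + 0.0036 + 0.0081 + 0.0169 + 0.0121 + 0.0225 + 0.0256 = 0.1214
B = 1 / 0.1214 = 8.23723
Bₛ = (B − 1)/(n − 1) = (8.23723 − 1)/(9 − 1) = 7.23723/8 = 0.90465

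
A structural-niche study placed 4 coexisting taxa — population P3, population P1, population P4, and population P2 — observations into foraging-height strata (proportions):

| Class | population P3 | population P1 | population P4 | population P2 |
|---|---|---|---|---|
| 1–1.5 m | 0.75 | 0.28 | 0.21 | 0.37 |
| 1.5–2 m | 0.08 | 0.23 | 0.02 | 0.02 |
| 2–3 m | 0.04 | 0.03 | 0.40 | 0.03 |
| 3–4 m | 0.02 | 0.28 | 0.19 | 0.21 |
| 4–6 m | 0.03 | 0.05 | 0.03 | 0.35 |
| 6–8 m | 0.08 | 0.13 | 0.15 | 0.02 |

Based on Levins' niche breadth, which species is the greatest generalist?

Σp_P3ᵢ² = 0.75² + 0.08² + 0.04² + 0.02² + 0.03² + 0.08² = 0.5625 + 0.0064 + 0.0016 + 0.0004 + 0.0009 + 0.0064 = 0.5782
B_P3 = 1 / 0.5782 = 1.7295
Σp_P1ᵢ² = 0.28² + 0.23² + 0.03² + 0.28² + 0.05² + 0.13² = 0.0784 + 0.0529 + 0.0009 + 0.0784 + 0.0025 + 0.0169 = 0.2300
B_P1 = 1 / 0.2300 = 4.3478
Σp_P4ᵢ² = 0.21² + 0.02² + 0.40² + 0.19² + 0.03² + 0.15² = 0.0441 + 0.0004 + 0.1600 + 0.0361 + 0.0009 + 0.0225 = 0.2640
B_P4 = 1 / 0.2640 = 3.7879
Σp_P2ᵢ² = 0.37² + 0.02² + 0.03² + 0.21² + 0.35² + 0.02² = 0.1369 + 0.0004 + 0.0009 + 0.0441 + 0.1225 + 0.0004 = 0.3052
B_P2 = 1 / 0.3052 = 3.2765
Highest B → broadest niche (most generalist): population P1 (B = 4.35).

population P1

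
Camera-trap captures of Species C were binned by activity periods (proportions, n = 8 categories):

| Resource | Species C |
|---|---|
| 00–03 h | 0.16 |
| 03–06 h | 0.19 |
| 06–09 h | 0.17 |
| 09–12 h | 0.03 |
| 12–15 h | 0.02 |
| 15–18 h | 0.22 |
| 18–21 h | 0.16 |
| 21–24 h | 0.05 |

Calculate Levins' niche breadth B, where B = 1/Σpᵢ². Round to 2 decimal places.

5.94

Σpᵢ² = 0.16² + 0.19² + 0.17² + 0.03² + 0.02² + 0.22² + 0.16² + 0.05² = 0.0256 + 0.0361 + 0.0289 + 0.0009 + 0.0004 + 0.0484 + 0.0256 + 0.0025 = 0.1684
B = 1 / 0.1684 = 5.9382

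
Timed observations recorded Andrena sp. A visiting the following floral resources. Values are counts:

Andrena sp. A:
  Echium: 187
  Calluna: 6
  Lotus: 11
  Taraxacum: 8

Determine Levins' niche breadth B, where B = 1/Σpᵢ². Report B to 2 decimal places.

1.28

Proportions for Andrena sp. A (n=212): 187/212=0.8821, 6/212=0.0283, 11/212=0.0519, 8/212=0.0377
Σpᵢ² = 0.8821² + 0.0283² + 0.0519² + 0.0377² = 0.778100 + 0.000801 + 0.002694 + 0.001421 = 0.783016
B = 1 / 0.783016 = 1.2771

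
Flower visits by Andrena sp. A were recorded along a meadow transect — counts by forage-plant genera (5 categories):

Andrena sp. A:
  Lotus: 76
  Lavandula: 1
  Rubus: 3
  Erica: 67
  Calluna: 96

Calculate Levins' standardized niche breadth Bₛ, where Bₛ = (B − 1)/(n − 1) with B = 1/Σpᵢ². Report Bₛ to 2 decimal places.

0.51

Proportions for Andrena sp. A (n=243): 76/243=0.3128, 1/243=0.0041, 3/243=0.0123, 67/243=0.2757, 96/243=0.3951
Σpᵢ² = 0.3128² + 0.0041² + 0.0123² + 0.2757² + 0.3951² = 0.097844 + 0.000017 + 0.000151 + 0.076010 + 0.156104 = 0.330126
B = 1 / 0.330126 = 3.0291
Bₛ = (B − 1)/(n − 1) = (3.0291 − 1)/(5 − 1) = 2.0291/4 = 0.5073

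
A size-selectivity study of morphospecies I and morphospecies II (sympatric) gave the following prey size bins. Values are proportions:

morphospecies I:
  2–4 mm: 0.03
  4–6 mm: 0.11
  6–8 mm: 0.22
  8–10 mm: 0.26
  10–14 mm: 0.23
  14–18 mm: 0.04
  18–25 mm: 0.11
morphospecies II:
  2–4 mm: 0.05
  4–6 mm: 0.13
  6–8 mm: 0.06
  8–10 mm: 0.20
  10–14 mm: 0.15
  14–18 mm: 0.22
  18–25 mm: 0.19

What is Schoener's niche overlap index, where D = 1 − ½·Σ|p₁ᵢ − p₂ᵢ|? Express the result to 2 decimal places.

0.70

Σ|p₁ᵢ − p₂ᵢ| = 0.02 + 0.02 + 0.16 + 0.06 + 0.08 + 0.18 + 0.08 = 0.60
D = 1 − ½ × 0.60 = 1 − 0.300 = 0.7000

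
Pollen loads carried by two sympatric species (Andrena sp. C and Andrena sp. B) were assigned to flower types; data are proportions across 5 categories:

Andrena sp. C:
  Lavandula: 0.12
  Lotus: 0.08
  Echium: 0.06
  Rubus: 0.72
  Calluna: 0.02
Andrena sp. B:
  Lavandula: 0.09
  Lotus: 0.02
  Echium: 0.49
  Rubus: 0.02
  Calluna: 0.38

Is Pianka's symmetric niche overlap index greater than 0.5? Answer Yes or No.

No

Σ p₁ᵢp₂ᵢ = 0.0108 + 0.0016 + 0.0294 + 0.0144 + 0.0076 = 0.0638
Σp_1ᵢ² = 0.12² + 0.08² + 0.06² + 0.72² + 0.02² = 0.0144 + 0.0064 + 0.0036 + 0.5184 + 0.0004 = 0.5432
Σp_2ᵢ² = 0.09² + 0.02² + 0.49² + 0.02² + 0.38² = 0.0081 + 0.0004 + 0.2401 + 0.0004 + 0.1444 = 0.3934
O = 0.0638 / √(0.5432 × 0.3934) = 0.0638 / 0.46227 = 0.1380
O = 0.1380 < 0.5 → No.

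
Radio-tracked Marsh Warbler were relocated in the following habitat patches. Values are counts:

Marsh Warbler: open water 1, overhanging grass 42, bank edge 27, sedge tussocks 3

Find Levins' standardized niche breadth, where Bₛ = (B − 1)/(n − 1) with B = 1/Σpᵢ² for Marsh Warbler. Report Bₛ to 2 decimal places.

Proportions for Marsh Warbler (n=73): 1/73=0.0137, 42/73=0.5753, 27/73=0.3699, 3/73=0.0411
Σpᵢ² = 0.0137² + 0.5753² + 0.3699² + 0.0411² = 0.000188 + 0.330970 + 0.136826 + 0.001689 = 0.469673
B = 1 / 0.469673 = 2.1291
Bₛ = (B − 1)/(n − 1) = (2.1291 − 1)/(4 − 1) = 1.1291/3 = 0.3764

0.38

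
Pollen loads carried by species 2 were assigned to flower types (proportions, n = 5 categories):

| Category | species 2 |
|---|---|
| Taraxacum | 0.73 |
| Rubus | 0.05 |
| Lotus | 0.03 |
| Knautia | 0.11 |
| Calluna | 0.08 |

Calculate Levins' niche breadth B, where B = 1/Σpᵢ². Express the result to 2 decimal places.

1.80

Σpᵢ² = 0.73² + 0.05² + 0.03² + 0.11² + 0.08² = 0.5329 + 0.0025 + 0.0009 + 0.0121 + 0.0064 = 0.5548
B = 1 / 0.5548 = 1.8025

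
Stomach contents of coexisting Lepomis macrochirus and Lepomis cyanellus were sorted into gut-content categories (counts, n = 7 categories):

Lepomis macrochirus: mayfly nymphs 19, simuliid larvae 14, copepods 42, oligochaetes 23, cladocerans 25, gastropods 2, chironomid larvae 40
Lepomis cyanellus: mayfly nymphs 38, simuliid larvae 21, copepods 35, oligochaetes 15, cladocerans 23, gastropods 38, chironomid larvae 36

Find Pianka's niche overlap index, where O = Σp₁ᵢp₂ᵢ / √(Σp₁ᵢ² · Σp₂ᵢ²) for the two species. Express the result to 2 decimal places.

Proportions for Lepomis macrochirus (n=165): 19/165=0.1152, 14/165=0.0848, 42/165=0.2545, 23/165=0.1394, 25/165=0.1515, 2/165=0.0121, 40/165=0.2424
Proportions for Lepomis cyanellus (n=206): 38/206=0.1845, 21/206=0.1019, 35/206=0.1699, 15/206=0.0728, 23/206=0.1117, 38/206=0.1845, 36/206=0.1748
Σ p₁ᵢp₂ᵢ = 0.021254 + 0.008641 + 0.043240 + 0.010148 + 0.016923 + 0.002232 + 0.042372 = 0.144810
Σp_1ᵢ² = 0.1152² + 0.0848² + 0.2545² + 0.1394² + 0.1515² + 0.0121² + 0.2424² = 0.013271 + 0.007191 + 0.064770 + 0.019432 + 0.022952 + 0.000146 + 0.058758 = 0.186520
Σp_2ᵢ² = 0.1845² + 0.1019² + 0.1699² + 0.0728² + 0.1117² + 0.1845² + 0.1748² = 0.034040 + 0.010384 + 0.028866 + 0.005300 + 0.012477 + 0.034040 + 0.030555 = 0.155662
O = 0.144810 / √(0.186520 × 0.155662) = 0.144810 / 0.1703939 = 0.8499

0.85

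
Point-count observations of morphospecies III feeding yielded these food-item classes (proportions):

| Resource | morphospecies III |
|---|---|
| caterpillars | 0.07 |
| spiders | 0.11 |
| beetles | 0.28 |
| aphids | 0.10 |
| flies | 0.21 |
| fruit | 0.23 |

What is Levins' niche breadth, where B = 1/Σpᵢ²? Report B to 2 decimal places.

4.94

Σpᵢ² = 0.07² + 0.11² + 0.28² + 0.10² + 0.21² + 0.23² = 0.0049 + 0.0121 + 0.0784 + 0.0100 + 0.0441 + 0.0529 = 0.2024
B = 1 / 0.2024 = 4.9407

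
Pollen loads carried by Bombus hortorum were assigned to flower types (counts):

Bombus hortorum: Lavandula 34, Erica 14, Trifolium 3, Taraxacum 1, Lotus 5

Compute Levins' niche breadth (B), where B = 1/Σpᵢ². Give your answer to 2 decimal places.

2.34

Proportions for Bombus hortorum (n=57): 34/57=0.5965, 14/57=0.2456, 3/57=0.0526, 1/57=0.0175, 5/57=0.0877
Σpᵢ² = 0.5965² + 0.2456² + 0.0526² + 0.0175² + 0.0877² = 0.355812 + 0.060319 + 0.002767 + 0.000306 + 0.007691 = 0.426895
B = 1 / 0.426895 = 2.3425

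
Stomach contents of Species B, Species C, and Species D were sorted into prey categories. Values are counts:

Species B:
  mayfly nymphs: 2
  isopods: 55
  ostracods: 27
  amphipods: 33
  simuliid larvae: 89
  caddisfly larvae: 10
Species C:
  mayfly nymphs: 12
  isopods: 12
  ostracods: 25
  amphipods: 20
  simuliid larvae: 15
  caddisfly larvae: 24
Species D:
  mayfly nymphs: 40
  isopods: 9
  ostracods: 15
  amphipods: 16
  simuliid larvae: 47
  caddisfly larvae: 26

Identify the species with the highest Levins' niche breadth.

Proportions for Species B (n=216): 2/216=0.0093, 55/216=0.2546, 27/216=0.1250, 33/216=0.1528, 89/216=0.4120, 10/216=0.0463
Proportions for Species C (n=108): 12/108=0.1111, 12/108=0.1111, 25/108=0.2315, 20/108=0.1852, 15/108=0.1389, 24/108=0.2222
Proportions for Species D (n=153): 40/153=0.2614, 9/153=0.0588, 15/153=0.0980, 16/153=0.1046, 47/153=0.3072, 26/153=0.1699
Σp_Bᵢ² = 0.0093² + 0.2546² + 0.1250² + 0.1528² + 0.4120² + 0.0463² = 0.000086 + 0.064821 + 0.015625 + 0.023348 + 0.169744 + 0.002144 = 0.275768
B_B = 1 / 0.275768 = 3.6262
Σp_Cᵢ² = 0.1111² + 0.1111² + 0.2315² + 0.1852² + 0.1389² + 0.2222² = 0.012343 + 0.012343 + 0.053592 + 0.034299 + 0.019293 + 0.049373 = 0.181243
B_C = 1 / 0.181243 = 5.5175
Σp_Dᵢ² = 0.2614² + 0.0588² + 0.0980² + 0.1046² + 0.3072² + 0.1699² = 0.068330 + 0.003457 + 0.009604 + 0.010941 + 0.094372 + 0.028866 = 0.215570
B_D = 1 / 0.215570 = 4.6389
Highest B → broadest niche (most generalist): Species C (B = 5.52).

Species C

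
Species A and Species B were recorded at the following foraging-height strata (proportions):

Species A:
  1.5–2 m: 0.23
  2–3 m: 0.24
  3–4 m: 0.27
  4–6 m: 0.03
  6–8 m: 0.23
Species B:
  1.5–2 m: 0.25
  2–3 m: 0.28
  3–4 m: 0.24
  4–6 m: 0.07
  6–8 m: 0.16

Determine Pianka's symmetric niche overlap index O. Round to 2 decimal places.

0.98

Σ p₁ᵢp₂ᵢ = 0.0575 + 0.0672 + 0.0648 + 0.0021 + 0.0368 = 0.2284
Σp_1ᵢ² = 0.23² + 0.24² + 0.27² + 0.03² + 0.23² = 0.0529 + 0.0576 + 0.0729 + 0.0009 + 0.0529 = 0.2372
Σp_2ᵢ² = 0.25² + 0.28² + 0.24² + 0.07² + 0.16² = 0.0625 + 0.0784 + 0.0576 + 0.0049 + 0.0256 = 0.2290
O = 0.2284 / √(0.2372 × 0.2290) = 0.2284 / 0.23306 = 0.9800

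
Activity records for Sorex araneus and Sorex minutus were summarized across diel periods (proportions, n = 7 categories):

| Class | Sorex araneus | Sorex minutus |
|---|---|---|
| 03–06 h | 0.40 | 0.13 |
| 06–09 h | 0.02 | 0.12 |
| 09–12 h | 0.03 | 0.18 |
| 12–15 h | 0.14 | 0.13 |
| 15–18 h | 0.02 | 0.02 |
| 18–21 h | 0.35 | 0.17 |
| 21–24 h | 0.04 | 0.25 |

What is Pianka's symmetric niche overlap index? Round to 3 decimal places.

0.645

Σ p₁ᵢp₂ᵢ = 0.0520 + 0.0024 + 0.0054 + 0.0182 + 0.0004 + 0.0595 + 0.0100 = 0.1479
Σp_1ᵢ² = 0.40² + 0.02² + 0.03² + 0.14² + 0.02² + 0.35² + 0.04² = 0.1600 + 0.0004 + 0.0009 + 0.0196 + 0.0004 + 0.1225 + 0.0016 = 0.3054
Σp_2ᵢ² = 0.13² + 0.12² + 0.18² + 0.13² + 0.02² + 0.17² + 0.25² = 0.0169 + 0.0144 + 0.0324 + 0.0169 + 0.0004 + 0.0289 + 0.0625 = 0.1724
O = 0.1479 / √(0.3054 × 0.1724) = 0.1479 / 0.229458 = 0.64456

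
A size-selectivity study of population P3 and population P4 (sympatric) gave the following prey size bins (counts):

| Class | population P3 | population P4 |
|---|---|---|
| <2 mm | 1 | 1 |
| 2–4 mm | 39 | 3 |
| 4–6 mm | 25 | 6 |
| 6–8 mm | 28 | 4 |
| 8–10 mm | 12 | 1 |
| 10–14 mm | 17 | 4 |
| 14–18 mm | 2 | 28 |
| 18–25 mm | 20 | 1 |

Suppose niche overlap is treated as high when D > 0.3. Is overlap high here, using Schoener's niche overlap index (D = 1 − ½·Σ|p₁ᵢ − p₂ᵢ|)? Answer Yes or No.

Yes

Proportions for population P3 (n=144): 1/144=0.0069, 39/144=0.2708, 25/144=0.1736, 28/144=0.1944, 12/144=0.0833, 17/144=0.1181, 2/144=0.0139, 20/144=0.1389
Proportions for population P4 (n=48): 1/48=0.0208, 3/48=0.0625, 6/48=0.1250, 4/48=0.0833, 1/48=0.0208, 4/48=0.0833, 28/48=0.5833, 1/48=0.0208
Σ|p₁ᵢ − p₂ᵢ| = 0.0139 + 0.2083 + 0.0486 + 0.1111 + 0.0625 + 0.0348 + 0.5694 + 0.1181 = 1.1667
D = 1 − ½ × 1.1667 = 1 − 0.58335 = 0.41665
D = 0.41665 > 0.3 → Yes.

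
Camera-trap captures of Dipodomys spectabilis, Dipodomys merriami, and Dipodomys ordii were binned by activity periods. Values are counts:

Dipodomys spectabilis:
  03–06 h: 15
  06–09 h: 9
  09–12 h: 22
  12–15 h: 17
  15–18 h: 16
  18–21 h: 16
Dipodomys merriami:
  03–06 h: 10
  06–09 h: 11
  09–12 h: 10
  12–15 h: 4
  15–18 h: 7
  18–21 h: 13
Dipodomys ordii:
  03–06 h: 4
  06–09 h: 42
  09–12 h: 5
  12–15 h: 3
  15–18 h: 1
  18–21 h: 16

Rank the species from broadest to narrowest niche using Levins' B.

Proportions for Dipodomys spectabilis (n=95): 15/95=0.1579, 9/95=0.0947, 22/95=0.2316, 17/95=0.1789, 16/95=0.1684, 16/95=0.1684
Proportions for Dipodomys merriami (n=55): 10/55=0.1818, 11/55=0.2000, 10/55=0.1818, 4/55=0.0727, 7/55=0.1273, 13/55=0.2364
Proportions for Dipodomys ordii (n=71): 4/71=0.0563, 42/71=0.5915, 5/71=0.0704, 3/71=0.0423, 1/71=0.0141, 16/71=0.2254
Σp_specᵢ² = 0.1579² + 0.0947² + 0.2316² + 0.1789² + 0.1684² + 0.1684² = 0.024932 + 0.008968 + 0.053639 + 0.032005 + 0.028359 + 0.028359 = 0.176262
B_spec = 1 / 0.176262 = 5.6734
Σp_merrᵢ² = 0.1818² + 0.2000² + 0.1818² + 0.0727² + 0.1273² + 0.2364² = 0.033051 + 0.040000 + 0.033051 + 0.005285 + 0.016205 + 0.055885 = 0.183477
B_merr = 1 / 0.183477 = 5.4503
Σp_ordiᵢ² = 0.0563² + 0.5915² + 0.0704² + 0.0423² + 0.0141² + 0.2254² = 0.003170 + 0.349872 + 0.004956 + 0.001789 + 0.000199 + 0.050805 = 0.410791
B_ordi = 1 / 0.410791 = 2.4343
Ranking by B (broadest → narrowest): Dipodomys spectabilis (5.67) > Dipodomys merriami (5.45) > Dipodomys ordii (2.43)

Dipodomys spectabilis > Dipodomys merriami > Dipodomys ordii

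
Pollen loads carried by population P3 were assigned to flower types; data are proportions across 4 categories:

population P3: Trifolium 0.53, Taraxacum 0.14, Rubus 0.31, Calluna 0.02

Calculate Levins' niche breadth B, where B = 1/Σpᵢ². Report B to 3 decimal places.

Σpᵢ² = 0.53² + 0.14² + 0.31² + 0.02² = 0.2809 + 0.0196 + 0.0961 + 0.0004 = 0.3970
B = 1 / 0.3970 = 2.51889

2.519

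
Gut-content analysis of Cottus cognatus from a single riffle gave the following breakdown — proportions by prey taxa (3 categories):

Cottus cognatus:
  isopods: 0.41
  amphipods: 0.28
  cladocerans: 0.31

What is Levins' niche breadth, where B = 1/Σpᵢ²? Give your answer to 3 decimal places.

2.919

Σpᵢ² = 0.41² + 0.28² + 0.31² = 0.1681 + 0.0784 + 0.0961 = 0.3426
B = 1 / 0.3426 = 2.91886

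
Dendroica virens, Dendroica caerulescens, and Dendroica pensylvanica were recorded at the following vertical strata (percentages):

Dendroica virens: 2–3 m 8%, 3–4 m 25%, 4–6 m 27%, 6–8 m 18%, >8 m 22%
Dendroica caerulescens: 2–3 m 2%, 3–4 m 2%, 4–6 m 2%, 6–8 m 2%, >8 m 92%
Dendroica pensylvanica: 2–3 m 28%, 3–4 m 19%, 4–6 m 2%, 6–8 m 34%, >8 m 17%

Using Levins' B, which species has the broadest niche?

Dendroica virens

Convert percentages to proportions (divide by 100).
Σp_vireᵢ² = 0.08² + 0.25² + 0.27² + 0.18² + 0.22² = 0.0064 + 0.0625 + 0.0729 + 0.0324 + 0.0484 = 0.2226
B_vire = 1 / 0.2226 = 4.4924
Σp_caerᵢ² = 0.02² + 0.02² + 0.02² + 0.02² + 0.92² = 0.0004 + 0.0004 + 0.0004 + 0.0004 + 0.8464 = 0.8480
B_caer = 1 / 0.8480 = 1.1792
Σp_pensᵢ² = 0.28² + 0.19² + 0.02² + 0.34² + 0.17² = 0.0784 + 0.0361 + 0.0004 + 0.1156 + 0.0289 = 0.2594
B_pens = 1 / 0.2594 = 3.8551
Highest B → broadest niche (most generalist): Dendroica virens (B = 4.49).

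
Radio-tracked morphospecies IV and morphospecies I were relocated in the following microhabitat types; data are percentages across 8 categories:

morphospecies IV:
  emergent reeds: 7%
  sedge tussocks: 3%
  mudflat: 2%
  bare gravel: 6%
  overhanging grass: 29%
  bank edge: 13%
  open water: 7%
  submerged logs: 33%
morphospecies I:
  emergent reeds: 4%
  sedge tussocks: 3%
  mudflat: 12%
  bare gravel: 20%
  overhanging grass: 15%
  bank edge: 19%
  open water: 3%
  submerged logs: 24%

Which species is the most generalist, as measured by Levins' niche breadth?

Convert percentages to proportions (divide by 100).
Σp_IVᵢ² = 0.07² + 0.03² + 0.02² + 0.06² + 0.29² + 0.13² + 0.07² + 0.33² = 0.0049 + 0.0009 + 0.0004 + 0.0036 + 0.0841 + 0.0169 + 0.0049 + 0.1089 = 0.2246
B_IV = 1 / 0.2246 = 4.4524
Σp_Iᵢ² = 0.04² + 0.03² + 0.12² + 0.20² + 0.15² + 0.19² + 0.03² + 0.24² = 0.0016 + 0.0009 + 0.0144 + 0.0400 + 0.0225 + 0.0361 + 0.0009 + 0.0576 = 0.1740
B_I = 1 / 0.1740 = 5.7471
Highest B → broadest niche (most generalist): morphospecies I (B = 5.75).

morphospecies I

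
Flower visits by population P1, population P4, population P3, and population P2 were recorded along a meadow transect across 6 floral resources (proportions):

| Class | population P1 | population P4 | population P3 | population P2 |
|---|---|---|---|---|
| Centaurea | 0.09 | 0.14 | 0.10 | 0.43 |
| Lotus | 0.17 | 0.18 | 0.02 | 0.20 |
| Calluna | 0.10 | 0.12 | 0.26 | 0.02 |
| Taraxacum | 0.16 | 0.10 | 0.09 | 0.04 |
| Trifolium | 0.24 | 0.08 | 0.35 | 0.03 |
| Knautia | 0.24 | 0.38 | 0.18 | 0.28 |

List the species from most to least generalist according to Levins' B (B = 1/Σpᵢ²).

Σp_P1ᵢ² = 0.09² + 0.17² + 0.10² + 0.16² + 0.24² + 0.24² = 0.0081 + 0.0289 + 0.0100 + 0.0256 + 0.0576 + 0.0576 = 0.1878
B_P1 = 1 / 0.1878 = 5.3248
Σp_P4ᵢ² = 0.14² + 0.18² + 0.12² + 0.10² + 0.08² + 0.38² = 0.0196 + 0.0324 + 0.0144 + 0.0100 + 0.0064 + 0.1444 = 0.2272
B_P4 = 1 / 0.2272 = 4.4014
Σp_P3ᵢ² = 0.10² + 0.02² + 0.26² + 0.09² + 0.35² + 0.18² = 0.0100 + 0.0004 + 0.0676 + 0.0081 + 0.1225 + 0.0324 = 0.2410
B_P3 = 1 / 0.2410 = 4.1494
Σp_P2ᵢ² = 0.43² + 0.20² + 0.02² + 0.04² + 0.03² + 0.28² = 0.1849 + 0.0400 + 0.0004 + 0.0016 + 0.0009 + 0.0784 = 0.3062
B_P2 = 1 / 0.3062 = 3.2658
Ranking by B (broadest → narrowest): population P1 (5.32) > population P4 (4.40) > population P3 (4.15) > population P2 (3.27)

population P1 > population P4 > population P3 > population P2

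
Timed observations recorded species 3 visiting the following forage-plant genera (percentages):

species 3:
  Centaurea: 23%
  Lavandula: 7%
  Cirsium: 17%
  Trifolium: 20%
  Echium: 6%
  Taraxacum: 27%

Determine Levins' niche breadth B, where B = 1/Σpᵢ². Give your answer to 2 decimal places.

4.92

Convert percentages to proportions (divide by 100).
Σpᵢ² = 0.23² + 0.07² + 0.17² + 0.20² + 0.06² + 0.27² = 0.0529 + 0.0049 + 0.0289 + 0.0400 + 0.0036 + 0.0729 = 0.2032
B = 1 / 0.2032 = 4.9213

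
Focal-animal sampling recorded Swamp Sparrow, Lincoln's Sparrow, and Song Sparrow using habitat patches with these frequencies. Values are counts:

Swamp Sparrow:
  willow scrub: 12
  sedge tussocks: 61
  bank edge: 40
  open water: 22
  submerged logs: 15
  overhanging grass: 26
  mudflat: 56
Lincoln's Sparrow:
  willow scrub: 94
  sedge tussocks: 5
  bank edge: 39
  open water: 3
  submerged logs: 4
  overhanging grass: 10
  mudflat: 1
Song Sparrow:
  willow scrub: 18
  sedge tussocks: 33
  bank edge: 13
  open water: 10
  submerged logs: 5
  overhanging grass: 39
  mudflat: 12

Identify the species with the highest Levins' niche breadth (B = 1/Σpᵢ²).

Swamp Sparrow

Proportions for Swamp Sparrow (n=232): 12/232=0.0517, 61/232=0.2629, 40/232=0.1724, 22/232=0.0948, 15/232=0.0647, 26/232=0.1121, 56/232=0.2414
Proportions for Lincoln's Sparrow (n=156): 94/156=0.6026, 5/156=0.0321, 39/156=0.2500, 3/156=0.0192, 4/156=0.0256, 10/156=0.0641, 1/156=0.0064
Proportions for Song Sparrow (n=130): 18/130=0.1385, 33/130=0.2538, 13/130=0.1000, 10/130=0.0769, 5/130=0.0385, 39/130=0.3000, 12/130=0.0923
Σp_Swamᵢ² = 0.0517² + 0.2629² + 0.1724² + 0.0948² + 0.0647² + 0.1121² + 0.2414² = 0.002673 + 0.069116 + 0.029722 + 0.008987 + 0.004186 + 0.012566 + 0.058274 = 0.185524
B_Swam = 1 / 0.185524 = 5.3901
Σp_Lincᵢ² = 0.6026² + 0.0321² + 0.2500² + 0.0192² + 0.0256² + 0.0641² + 0.0064² = 0.363127 + 0.001030 + 0.062500 + 0.000369 + 0.000655 + 0.004109 + 0.000041 = 0.431831
B_Linc = 1 / 0.431831 = 2.3157
Σp_Songᵢ² = 0.1385² + 0.2538² + 0.1000² + 0.0769² + 0.0385² + 0.3000² + 0.0923² = 0.019182 + 0.064414 + 0.010000 + 0.005914 + 0.001482 + 0.090000 + 0.008519 = 0.199511
B_Song = 1 / 0.199511 = 5.0123
Highest B → broadest niche (most generalist): Swamp Sparrow (B = 5.39).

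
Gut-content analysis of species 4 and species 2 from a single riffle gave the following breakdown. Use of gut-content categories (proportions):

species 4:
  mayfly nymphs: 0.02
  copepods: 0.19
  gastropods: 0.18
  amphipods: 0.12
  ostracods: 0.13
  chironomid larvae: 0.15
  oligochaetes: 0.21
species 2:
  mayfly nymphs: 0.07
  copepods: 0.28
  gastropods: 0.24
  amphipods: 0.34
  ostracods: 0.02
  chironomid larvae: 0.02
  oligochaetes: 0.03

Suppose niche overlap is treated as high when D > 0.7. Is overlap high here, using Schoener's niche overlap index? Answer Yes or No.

No

Σ|p₁ᵢ − p₂ᵢ| = 0.05 + 0.09 + 0.06 + 0.22 + 0.11 + 0.13 + 0.18 = 0.84
D = 1 − ½ × 0.84 = 1 − 0.420 = 0.5800
D = 0.5800 < 0.7 → No.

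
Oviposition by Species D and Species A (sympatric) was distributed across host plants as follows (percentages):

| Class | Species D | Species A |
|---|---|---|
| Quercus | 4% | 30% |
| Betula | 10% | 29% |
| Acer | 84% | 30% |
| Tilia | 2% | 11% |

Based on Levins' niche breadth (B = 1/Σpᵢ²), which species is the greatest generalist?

Convert percentages to proportions (divide by 100).
Σp_Dᵢ² = 0.04² + 0.10² + 0.84² + 0.02² = 0.0016 + 0.0100 + 0.7056 + 0.0004 = 0.7176
B_D = 1 / 0.7176 = 1.3935
Σp_Aᵢ² = 0.30² + 0.29² + 0.30² + 0.11² = 0.0900 + 0.0841 + 0.0900 + 0.0121 = 0.2762
B_A = 1 / 0.2762 = 3.6206
Highest B → broadest niche (most generalist): Species A (B = 3.62).

Species A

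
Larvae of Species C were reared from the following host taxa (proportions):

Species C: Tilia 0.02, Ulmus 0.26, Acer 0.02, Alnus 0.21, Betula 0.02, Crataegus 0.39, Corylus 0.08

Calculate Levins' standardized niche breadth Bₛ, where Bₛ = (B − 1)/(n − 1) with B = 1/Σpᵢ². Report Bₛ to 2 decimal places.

0.45

Σpᵢ² = 0.02² + 0.26² + 0.02² + 0.21² + 0.02² + 0.39² + 0.08² = 0.0004 + 0.0676 + 0.0004 + 0.0441 + 0.0004 + 0.1521 + 0.0064 = 0.2714
B = 1 / 0.2714 = 3.6846
Bₛ = (B − 1)/(n − 1) = (3.6846 − 1)/(7 − 1) = 2.6846/6 = 0.4474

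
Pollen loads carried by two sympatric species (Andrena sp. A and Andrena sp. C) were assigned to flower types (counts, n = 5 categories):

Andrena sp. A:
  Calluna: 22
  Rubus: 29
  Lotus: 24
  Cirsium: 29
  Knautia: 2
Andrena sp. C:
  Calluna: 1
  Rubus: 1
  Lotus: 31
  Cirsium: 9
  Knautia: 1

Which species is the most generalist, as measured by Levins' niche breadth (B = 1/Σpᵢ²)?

Proportions for Andrena sp. A (n=106): 22/106=0.2075, 29/106=0.2736, 24/106=0.2264, 29/106=0.2736, 2/106=0.0189
Proportions for Andrena sp. C (n=43): 1/43=0.0233, 1/43=0.0233, 31/43=0.7209, 9/43=0.2093, 1/43=0.0233
Σp_Aᵢ² = 0.2075² + 0.2736² + 0.2264² + 0.2736² + 0.0189² = 0.043056 + 0.074857 + 0.051257 + 0.074857 + 0.000357 = 0.244384
B_A = 1 / 0.244384 = 4.0919
Σp_Cᵢ² = 0.0233² + 0.0233² + 0.7209² + 0.2093² + 0.0233² = 0.000543 + 0.000543 + 0.519697 + 0.043806 + 0.000543 = 0.565132
B_C = 1 / 0.565132 = 1.7695
Highest B → broadest niche (most generalist): Andrena sp. A (B = 4.09).

Andrena sp. A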